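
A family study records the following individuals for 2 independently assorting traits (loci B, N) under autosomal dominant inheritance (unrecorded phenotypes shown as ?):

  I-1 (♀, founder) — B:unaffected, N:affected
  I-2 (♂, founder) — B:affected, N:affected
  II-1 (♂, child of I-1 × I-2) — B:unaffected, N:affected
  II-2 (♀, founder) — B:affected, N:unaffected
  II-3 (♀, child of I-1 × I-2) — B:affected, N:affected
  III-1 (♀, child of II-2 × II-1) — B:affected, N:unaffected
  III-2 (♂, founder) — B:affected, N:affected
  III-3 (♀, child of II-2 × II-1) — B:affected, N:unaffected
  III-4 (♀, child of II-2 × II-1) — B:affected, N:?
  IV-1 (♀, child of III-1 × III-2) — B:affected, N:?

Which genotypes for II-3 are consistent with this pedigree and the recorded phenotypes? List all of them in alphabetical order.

B/I-1 un ·: bb
B/I-2 aff ·: Bb
B/II-1 un I-1×I-2: bb
B/II-2 aff ·: Bb|BB
B/II-3 aff I-1×I-2: Bb
B/III-1 aff II-2×II-1: Bb
B/III-2 aff ·: Bb|BB
B/III-3 aff II-2×II-1: Bb
B/III-4 aff II-2×II-1: Bb
B/IV-1 aff III-1×III-2: Bb|BB
⇒ B over [I-1,I-2,II-1,II-2,II-3,III-1,III-2,III-3,III-4,IV-1]: 8 consistent
N/I-1 aff ·: Nn|NN
N/I-2 aff ·: Nn|NN
N/II-1 aff I-1×I-2: Nn
N/II-2 un ·: nn
N/II-3 aff I-1×I-2: Nn|NN
N/III-1 un II-2×II-1: nn
N/III-2 aff ·: Nn|NN
N/III-3 un II-2×II-1: nn
N/III-4 ? II-2×II-1: nn|Nn
N/IV-1 ? III-1×III-2: nn|Nn
⇒ N over [I-1,I-2,II-1,II-2,II-3,III-1,III-2,III-3,III-4,IV-1]: 36 consistent

II-3 ∈ {Bb NN, Bb Nn}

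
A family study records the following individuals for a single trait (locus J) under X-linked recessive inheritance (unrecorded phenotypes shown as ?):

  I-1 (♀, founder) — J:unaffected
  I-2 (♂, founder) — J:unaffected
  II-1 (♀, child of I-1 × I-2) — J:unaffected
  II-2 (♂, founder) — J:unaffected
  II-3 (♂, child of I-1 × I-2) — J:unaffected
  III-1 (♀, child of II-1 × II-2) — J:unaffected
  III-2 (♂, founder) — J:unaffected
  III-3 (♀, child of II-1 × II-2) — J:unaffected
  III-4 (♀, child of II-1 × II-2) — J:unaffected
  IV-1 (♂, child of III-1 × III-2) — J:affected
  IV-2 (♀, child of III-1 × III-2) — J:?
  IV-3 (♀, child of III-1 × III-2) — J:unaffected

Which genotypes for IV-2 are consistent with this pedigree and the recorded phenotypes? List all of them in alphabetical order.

J/I-1 un ·: X^JX^j
J/I-2 un ·: X^JY
J/II-1 un I-1×I-2: X^JX^j
J/II-2 un ·: X^JY
J/II-3 un I-1×I-2: X^JY
J/III-1 un II-1×II-2: X^JX^j
J/III-2 un ·: X^JY
J/III-3 un II-1×II-2: X^JX^J|X^JX^j
J/III-4 un II-1×II-2: X^JX^J|X^JX^j
J/IV-1 aff III-1×III-2: X^jY
J/IV-2 ? III-1×III-2: X^JX^J|X^JX^j
J/IV-3 un III-1×III-2: X^JX^J|X^JX^j
⇒ J over [I-1,I-2,II-1,II-2,II-3,III-1,III-2,III-3,III-4,IV-1,IV-2,IV-3]: 16 consistent

IV-2 ∈ {X^JX^J, X^JX^j}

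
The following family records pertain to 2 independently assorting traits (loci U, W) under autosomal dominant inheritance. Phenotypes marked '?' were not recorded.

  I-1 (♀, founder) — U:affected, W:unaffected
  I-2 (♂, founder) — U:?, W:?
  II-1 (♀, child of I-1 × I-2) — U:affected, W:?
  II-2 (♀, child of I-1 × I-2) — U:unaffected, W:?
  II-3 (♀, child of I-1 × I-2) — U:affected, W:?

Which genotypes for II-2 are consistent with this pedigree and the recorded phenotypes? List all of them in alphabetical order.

U/I-1 aff ·: Uu
U/I-2 ? ·: uu|Uu
U/II-1 aff I-1×I-2: Uu|UU
U/II-2 un I-1×I-2: uu
U/II-3 aff I-1×I-2: Uu|UU
⇒ U over [I-1,I-2,II-1,II-2,II-3]: 5 consistent
W/I-1 un ·: ww
W/I-2 ? ·: ww|Ww|WW
W/II-1 ? I-1×I-2: ww|Ww
W/II-2 ? I-1×I-2: ww|Ww
W/II-3 ? I-1×I-2: ww|Ww
⇒ W over [I-1,I-2,II-1,II-2,II-3]: 10 consistent

II-2 ∈ {uu Ww, uu ww}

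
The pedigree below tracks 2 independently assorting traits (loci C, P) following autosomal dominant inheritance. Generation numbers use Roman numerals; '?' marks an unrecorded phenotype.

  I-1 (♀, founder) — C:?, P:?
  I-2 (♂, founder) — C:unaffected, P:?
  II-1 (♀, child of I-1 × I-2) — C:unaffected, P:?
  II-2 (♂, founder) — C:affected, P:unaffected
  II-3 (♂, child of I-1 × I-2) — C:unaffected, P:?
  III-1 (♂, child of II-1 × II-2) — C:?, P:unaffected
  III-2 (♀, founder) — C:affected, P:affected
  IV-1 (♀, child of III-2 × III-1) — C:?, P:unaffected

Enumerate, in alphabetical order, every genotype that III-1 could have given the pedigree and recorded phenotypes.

III-1 ∈ {Cc pp, cc pp}

C/I-1 ? ·: cc|Cc
C/I-2 un ·: cc
C/II-1 un I-1×I-2: cc
C/II-2 aff ·: Cc|CC
C/II-3 un I-1×I-2: cc
C/III-1 ? II-1×II-2: cc|Cc
C/III-2 aff ·: Cc|CC
C/IV-1 ? III-2×III-1: cc|Cc|CC
⇒ C over [I-1,I-2,II-1,II-2,II-3,III-1,III-2,IV-1]: 26 consistent
P/I-1 ? ·: pp|Pp|PP
P/I-2 ? ·: pp|Pp|PP
P/II-1 ? I-1×I-2: pp|Pp
P/II-2 un ·: pp
P/II-3 ? I-1×I-2: pp|Pp|PP
P/III-1 un II-1×II-2: pp
P/III-2 aff ·: Pp
P/IV-1 un III-2×III-1: pp
⇒ P over [I-1,I-2,II-1,II-2,II-3,III-1,III-2,IV-1]: 21 consistent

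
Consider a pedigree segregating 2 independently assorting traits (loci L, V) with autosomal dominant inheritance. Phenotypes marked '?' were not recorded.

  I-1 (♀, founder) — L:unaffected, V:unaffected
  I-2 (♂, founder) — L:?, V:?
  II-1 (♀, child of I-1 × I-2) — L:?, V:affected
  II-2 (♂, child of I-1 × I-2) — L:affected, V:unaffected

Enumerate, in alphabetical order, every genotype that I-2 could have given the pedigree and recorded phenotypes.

I-2 ∈ {LL Vv, Ll Vv}

L/I-1 un ·: ll
L/I-2 ? ·: Ll|LL
L/II-1 ? I-1×I-2: ll|Ll
L/II-2 aff I-1×I-2: Ll
⇒ L over [I-1,I-2,II-1,II-2]: 3 consistent
V/I-1 un ·: vv
V/I-2 ? ·: Vv
V/II-1 aff I-1×I-2: Vv
V/II-2 un I-1×I-2: vv
⇒ V over [I-1,I-2,II-1,II-2]: 1 consistent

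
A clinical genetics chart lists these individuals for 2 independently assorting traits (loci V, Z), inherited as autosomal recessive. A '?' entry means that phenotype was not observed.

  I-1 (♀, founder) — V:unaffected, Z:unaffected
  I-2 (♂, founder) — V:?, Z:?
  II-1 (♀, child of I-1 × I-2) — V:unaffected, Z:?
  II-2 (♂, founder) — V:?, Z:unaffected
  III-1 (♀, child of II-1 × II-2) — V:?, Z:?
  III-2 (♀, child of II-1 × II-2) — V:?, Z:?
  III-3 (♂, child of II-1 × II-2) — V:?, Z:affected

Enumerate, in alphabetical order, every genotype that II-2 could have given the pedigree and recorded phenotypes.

II-2 ∈ {VV Zz, Vv Zz, vv Zz}

V/I-1 un ·: VV|Vv
V/I-2 ? ·: VV|Vv|vv
V/II-1 un I-1×I-2: VV|Vv
V/II-2 ? ·: VV|Vv|vv
V/III-1 ? II-1×II-2: VV|Vv|vv
V/III-2 ? II-1×II-2: VV|Vv|vv
V/III-3 ? II-1×II-2: VV|Vv|vv
⇒ V over [I-1,I-2,II-1,II-2,III-1,III-2,III-3]: 255 consistent
Z/I-1 un ·: ZZ|Zz
Z/I-2 ? ·: ZZ|Zz|zz
Z/II-1 ? I-1×I-2: Zz|zz
Z/II-2 un ·: Zz
Z/III-1 ? II-1×II-2: ZZ|Zz|zz
Z/III-2 ? II-1×II-2: ZZ|Zz|zz
Z/III-3 aff II-1×II-2: zz
⇒ Z over [I-1,I-2,II-1,II-2,III-1,III-2,III-3]: 53 consistent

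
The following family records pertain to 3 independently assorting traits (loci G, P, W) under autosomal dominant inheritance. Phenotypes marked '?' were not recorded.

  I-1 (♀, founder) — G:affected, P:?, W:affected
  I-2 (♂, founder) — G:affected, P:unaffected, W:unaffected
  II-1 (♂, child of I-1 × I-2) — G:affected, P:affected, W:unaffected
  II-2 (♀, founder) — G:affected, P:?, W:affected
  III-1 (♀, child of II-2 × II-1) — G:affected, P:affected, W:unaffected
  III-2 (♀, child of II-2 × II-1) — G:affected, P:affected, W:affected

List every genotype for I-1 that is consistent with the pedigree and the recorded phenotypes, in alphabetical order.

G/I-1 aff ·: Gg|GG
G/I-2 aff ·: Gg|GG
G/II-1 aff I-1×I-2: Gg|GG
G/II-2 aff ·: Gg|GG
G/III-1 aff II-2×II-1: Gg|GG
G/III-2 aff II-2×II-1: Gg|GG
⇒ G over [I-1,I-2,II-1,II-2,III-1,III-2]: 44 consistent
P/I-1 ? ·: Pp|PP
P/I-2 un ·: pp
P/II-1 aff I-1×I-2: Pp
P/II-2 ? ·: pp|Pp|PP
P/III-1 aff II-2×II-1: Pp|PP
P/III-2 aff II-2×II-1: Pp|PP
⇒ P over [I-1,I-2,II-1,II-2,III-1,III-2]: 18 consistent
W/I-1 aff ·: Ww
W/I-2 un ·: ww
W/II-1 un I-1×I-2: ww
W/II-2 aff ·: Ww
W/III-1 un II-2×II-1: ww
W/III-2 aff II-2×II-1: Ww
⇒ W over [I-1,I-2,II-1,II-2,III-1,III-2]: 1 consistent

I-1 ∈ {GG PP Ww, GG Pp Ww, Gg PP Ww, Gg Pp Ww}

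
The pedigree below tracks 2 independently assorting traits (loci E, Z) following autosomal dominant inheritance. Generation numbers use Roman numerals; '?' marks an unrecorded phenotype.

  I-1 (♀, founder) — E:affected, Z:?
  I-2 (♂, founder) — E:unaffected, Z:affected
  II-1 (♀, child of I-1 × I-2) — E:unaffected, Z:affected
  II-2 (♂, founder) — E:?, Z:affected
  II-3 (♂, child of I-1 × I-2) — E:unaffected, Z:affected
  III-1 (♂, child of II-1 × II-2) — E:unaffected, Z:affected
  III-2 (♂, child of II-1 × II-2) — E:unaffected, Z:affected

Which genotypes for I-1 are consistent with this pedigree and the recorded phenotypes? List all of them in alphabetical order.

I-1 ∈ {Ee ZZ, Ee Zz, Ee zz}

E/I-1 aff ·: Ee
E/I-2 un ·: ee
E/II-1 un I-1×I-2: ee
E/II-2 ? ·: ee|Ee
E/II-3 un I-1×I-2: ee
E/III-1 un II-1×II-2: ee
E/III-2 un II-1×II-2: ee
⇒ E over [I-1,I-2,II-1,II-2,II-3,III-1,III-2]: 2 consistent
Z/I-1 ? ·: zz|Zz|ZZ
Z/I-2 aff ·: Zz|ZZ
Z/II-1 aff I-1×I-2: Zz|ZZ
Z/II-2 aff ·: Zz|ZZ
Z/II-3 aff I-1×I-2: Zz|ZZ
Z/III-1 aff II-1×II-2: Zz|ZZ
Z/III-2 aff II-1×II-2: Zz|ZZ
⇒ Z over [I-1,I-2,II-1,II-2,II-3,III-1,III-2]: 99 consistent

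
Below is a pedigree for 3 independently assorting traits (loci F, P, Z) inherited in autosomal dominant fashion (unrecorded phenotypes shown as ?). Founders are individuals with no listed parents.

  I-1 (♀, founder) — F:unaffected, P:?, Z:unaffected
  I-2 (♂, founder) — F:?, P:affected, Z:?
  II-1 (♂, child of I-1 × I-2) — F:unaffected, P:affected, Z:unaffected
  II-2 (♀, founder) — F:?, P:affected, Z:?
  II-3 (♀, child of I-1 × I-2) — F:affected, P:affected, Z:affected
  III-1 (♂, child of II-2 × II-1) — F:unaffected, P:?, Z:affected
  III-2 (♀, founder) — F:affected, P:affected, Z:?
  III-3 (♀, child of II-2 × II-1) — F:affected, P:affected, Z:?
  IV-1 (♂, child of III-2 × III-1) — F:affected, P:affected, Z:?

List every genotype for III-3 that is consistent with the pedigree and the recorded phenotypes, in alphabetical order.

F/I-1 un ·: ff
F/I-2 ? ·: Ff
F/II-1 un I-1×I-2: ff
F/II-2 ? ·: Ff
F/II-3 aff I-1×I-2: Ff
F/III-1 un II-2×II-1: ff
F/III-2 aff ·: Ff|FF
F/III-3 aff II-2×II-1: Ff
F/IV-1 aff III-2×III-1: Ff
⇒ F over [I-1,I-2,II-1,II-2,II-3,III-1,III-2,III-3,IV-1]: 2 consistent
P/I-1 ? ·: pp|Pp|PP
P/I-2 aff ·: Pp|PP
P/II-1 aff I-1×I-2: Pp|PP
P/II-2 aff ·: Pp|PP
P/II-3 aff I-1×I-2: Pp|PP
P/III-1 ? II-2×II-1: pp|Pp|PP
P/III-2 aff ·: Pp|PP
P/III-3 aff II-2×II-1: Pp|PP
P/IV-1 aff III-2×III-1: Pp|PP
⇒ P over [I-1,I-2,II-1,II-2,II-3,III-1,III-2,III-3,IV-1]: 375 consistent
Z/I-1 un ·: zz
Z/I-2 ? ·: Zz
Z/II-1 un I-1×I-2: zz
Z/II-2 ? ·: Zz|ZZ
Z/II-3 aff I-1×I-2: Zz
Z/III-1 aff II-2×II-1: Zz
Z/III-2 ? ·: zz|Zz|ZZ
Z/III-3 ? II-2×II-1: zz|Zz
Z/IV-1 ? III-2×III-1: zz|Zz|ZZ
⇒ Z over [I-1,I-2,II-1,II-2,II-3,III-1,III-2,III-3,IV-1]: 21 consistent

III-3 ∈ {Ff PP Zz, Ff PP zz, Ff Pp Zz, Ff Pp zz}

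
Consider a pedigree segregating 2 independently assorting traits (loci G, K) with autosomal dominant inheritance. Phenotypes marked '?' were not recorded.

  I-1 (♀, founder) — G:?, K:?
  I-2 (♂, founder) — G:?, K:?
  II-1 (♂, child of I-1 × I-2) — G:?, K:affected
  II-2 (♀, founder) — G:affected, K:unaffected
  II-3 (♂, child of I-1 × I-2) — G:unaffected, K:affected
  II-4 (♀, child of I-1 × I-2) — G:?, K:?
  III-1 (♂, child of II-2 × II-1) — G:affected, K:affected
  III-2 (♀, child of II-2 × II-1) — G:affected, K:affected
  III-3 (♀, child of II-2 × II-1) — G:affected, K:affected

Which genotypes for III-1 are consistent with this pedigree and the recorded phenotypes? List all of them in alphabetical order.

III-1 ∈ {GG Kk, Gg Kk}

G/I-1 ? ·: gg|Gg
G/I-2 ? ·: gg|Gg
G/II-1 ? I-1×I-2: gg|Gg|GG
G/II-2 aff ·: Gg|GG
G/II-3 un I-1×I-2: gg
G/II-4 ? I-1×I-2: gg|Gg|GG
G/III-1 aff II-2×II-1: Gg|GG
G/III-2 aff II-2×II-1: Gg|GG
G/III-3 aff II-2×II-1: Gg|GG
⇒ G over [I-1,I-2,II-1,II-2,II-3,II-4,III-1,III-2,III-3]: 155 consistent
K/I-1 ? ·: kk|Kk|KK
K/I-2 ? ·: kk|Kk|KK
K/II-1 aff I-1×I-2: Kk|KK
K/II-2 un ·: kk
K/II-3 aff I-1×I-2: Kk|KK
K/II-4 ? I-1×I-2: kk|Kk|KK
K/III-1 aff II-2×II-1: Kk
K/III-2 aff II-2×II-1: Kk
K/III-3 aff II-2×II-1: Kk
⇒ K over [I-1,I-2,II-1,II-2,II-3,II-4,III-1,III-2,III-3]: 35 consistent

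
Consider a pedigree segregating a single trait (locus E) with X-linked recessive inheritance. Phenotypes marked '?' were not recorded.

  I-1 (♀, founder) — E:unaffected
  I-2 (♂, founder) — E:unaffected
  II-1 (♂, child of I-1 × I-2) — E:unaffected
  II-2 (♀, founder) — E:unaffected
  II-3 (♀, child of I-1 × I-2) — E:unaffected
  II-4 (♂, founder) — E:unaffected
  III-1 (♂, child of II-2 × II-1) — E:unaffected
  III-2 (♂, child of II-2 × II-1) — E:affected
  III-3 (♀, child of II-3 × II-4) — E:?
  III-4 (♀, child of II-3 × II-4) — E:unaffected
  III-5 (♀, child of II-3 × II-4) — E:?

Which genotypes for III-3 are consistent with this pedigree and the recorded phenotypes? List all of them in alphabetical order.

III-3 ∈ {X^EX^E, X^EX^e}

E/I-1 un ·: X^EX^E|X^EX^e
E/I-2 un ·: X^EY
E/II-1 un I-1×I-2: X^EY
E/II-2 un ·: X^EX^e
E/II-3 un I-1×I-2: X^EX^E|X^EX^e
E/II-4 un ·: X^EY
E/III-1 un II-2×II-1: X^EY
E/III-2 aff II-2×II-1: X^eY
E/III-3 ? II-3×II-4: X^EX^E|X^EX^e
E/III-4 un II-3×II-4: X^EX^E|X^EX^e
E/III-5 ? II-3×II-4: X^EX^E|X^EX^e
⇒ E over [I-1,I-2,II-1,II-2,II-3,II-4,III-1,III-2,III-3,III-4,III-5]: 10 consistent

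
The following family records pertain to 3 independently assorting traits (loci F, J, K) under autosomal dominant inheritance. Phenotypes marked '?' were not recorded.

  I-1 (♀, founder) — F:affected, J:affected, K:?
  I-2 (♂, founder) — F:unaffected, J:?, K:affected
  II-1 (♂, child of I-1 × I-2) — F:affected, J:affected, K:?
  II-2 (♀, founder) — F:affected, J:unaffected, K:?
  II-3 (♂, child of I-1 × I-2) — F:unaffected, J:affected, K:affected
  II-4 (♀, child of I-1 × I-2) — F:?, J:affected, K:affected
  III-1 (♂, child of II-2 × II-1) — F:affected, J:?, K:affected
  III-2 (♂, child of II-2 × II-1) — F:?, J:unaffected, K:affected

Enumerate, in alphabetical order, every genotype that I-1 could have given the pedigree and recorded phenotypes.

I-1 ∈ {Ff JJ KK, Ff JJ Kk, Ff JJ kk, Ff Jj KK, Ff Jj Kk, Ff Jj kk}

F/I-1 aff ·: Ff
F/I-2 un ·: ff
F/II-1 aff I-1×I-2: Ff
F/II-2 aff ·: Ff|FF
F/II-3 un I-1×I-2: ff
F/II-4 ? I-1×I-2: ff|Ff
F/III-1 aff II-2×II-1: Ff|FF
F/III-2 ? II-2×II-1: ff|Ff|FF
⇒ F over [I-1,I-2,II-1,II-2,II-3,II-4,III-1,III-2]: 20 consistent
J/I-1 aff ·: Jj|JJ
J/I-2 ? ·: jj|Jj|JJ
J/II-1 aff I-1×I-2: Jj
J/II-2 un ·: jj
J/II-3 aff I-1×I-2: Jj|JJ
J/II-4 aff I-1×I-2: Jj|JJ
J/III-1 ? II-2×II-1: jj|Jj
J/III-2 un II-2×II-1: jj
⇒ J over [I-1,I-2,II-1,II-2,II-3,II-4,III-1,III-2]: 28 consistent
K/I-1 ? ·: kk|Kk|KK
K/I-2 aff ·: Kk|KK
K/II-1 ? I-1×I-2: kk|Kk|KK
K/II-2 ? ·: kk|Kk|KK
K/II-3 aff I-1×I-2: Kk|KK
K/II-4 aff I-1×I-2: Kk|KK
K/III-1 aff II-2×II-1: Kk|KK
K/III-2 aff II-2×II-1: Kk|KK
⇒ K over [I-1,I-2,II-1,II-2,II-3,II-4,III-1,III-2]: 214 consistent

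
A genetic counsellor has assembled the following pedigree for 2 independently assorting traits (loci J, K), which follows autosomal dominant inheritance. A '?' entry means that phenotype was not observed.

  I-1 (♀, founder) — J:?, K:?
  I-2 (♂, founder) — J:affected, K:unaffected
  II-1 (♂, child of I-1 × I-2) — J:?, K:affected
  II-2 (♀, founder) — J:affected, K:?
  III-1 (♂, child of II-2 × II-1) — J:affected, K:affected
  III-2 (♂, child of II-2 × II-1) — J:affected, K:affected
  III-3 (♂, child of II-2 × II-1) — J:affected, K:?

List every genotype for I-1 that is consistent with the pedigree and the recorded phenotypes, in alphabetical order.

J/I-1 ? ·: jj|Jj|JJ
J/I-2 aff ·: Jj|JJ
J/II-1 ? I-1×I-2: jj|Jj|JJ
J/II-2 aff ·: Jj|JJ
J/III-1 aff II-2×II-1: Jj|JJ
J/III-2 aff II-2×II-1: Jj|JJ
J/III-3 aff II-2×II-1: Jj|JJ
⇒ J over [I-1,I-2,II-1,II-2,III-1,III-2,III-3]: 120 consistent
K/I-1 ? ·: Kk|KK
K/I-2 un ·: kk
K/II-1 aff I-1×I-2: Kk
K/II-2 ? ·: kk|Kk|KK
K/III-1 aff II-2×II-1: Kk|KK
K/III-2 aff II-2×II-1: Kk|KK
K/III-3 ? II-2×II-1: kk|Kk|KK
⇒ K over [I-1,I-2,II-1,II-2,III-1,III-2,III-3]: 44 consistent

I-1 ∈ {JJ KK, JJ Kk, Jj KK, Jj Kk, jj KK, jj Kk}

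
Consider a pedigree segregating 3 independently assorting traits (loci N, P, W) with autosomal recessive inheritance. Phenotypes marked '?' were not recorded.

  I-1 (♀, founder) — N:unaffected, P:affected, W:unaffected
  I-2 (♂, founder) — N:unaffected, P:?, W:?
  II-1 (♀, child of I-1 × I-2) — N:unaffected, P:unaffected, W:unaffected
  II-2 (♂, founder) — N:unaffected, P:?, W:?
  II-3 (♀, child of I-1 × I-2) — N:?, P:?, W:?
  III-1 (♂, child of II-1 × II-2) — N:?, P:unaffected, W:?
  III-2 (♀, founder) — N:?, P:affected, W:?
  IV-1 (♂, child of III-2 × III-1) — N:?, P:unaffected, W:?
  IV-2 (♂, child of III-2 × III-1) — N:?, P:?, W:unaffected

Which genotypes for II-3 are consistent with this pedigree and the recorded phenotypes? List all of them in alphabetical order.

N/I-1 un ·: NN|Nn
N/I-2 un ·: NN|Nn
N/II-1 un I-1×I-2: NN|Nn
N/II-2 un ·: NN|Nn
N/II-3 ? I-1×I-2: NN|Nn|nn
N/III-1 ? II-1×II-2: NN|Nn|nn
N/III-2 ? ·: NN|Nn|nn
N/IV-1 ? III-2×III-1: NN|Nn|nn
N/IV-2 ? III-2×III-1: NN|Nn|nn
⇒ N over [I-1,I-2,II-1,II-2,II-3,III-1,III-2,IV-1,IV-2]: 596 consistent
P/I-1 aff ·: pp
P/I-2 ? ·: PP|Pp
P/II-1 un I-1×I-2: Pp
P/II-2 ? ·: PP|Pp|pp
P/II-3 ? I-1×I-2: Pp|pp
P/III-1 un II-1×II-2: PP|Pp
P/III-2 aff ·: pp
P/IV-1 un III-2×III-1: Pp
P/IV-2 ? III-2×III-1: Pp|pp
⇒ P over [I-1,I-2,II-1,II-2,II-3,III-1,III-2,IV-1,IV-2]: 24 consistent
W/I-1 un ·: WW|Ww
W/I-2 ? ·: WW|Ww|ww
W/II-1 un I-1×I-2: WW|Ww
W/II-2 ? ·: WW|Ww|ww
W/II-3 ? I-1×I-2: WW|Ww|ww
W/III-1 ? II-1×II-2: WW|Ww|ww
W/III-2 ? ·: WW|Ww|ww
W/IV-1 ? III-2×III-1: WW|Ww|ww
W/IV-2 un III-2×III-1: WW|Ww
⇒ W over [I-1,I-2,II-1,II-2,II-3,III-1,III-2,IV-1,IV-2]: 828 consistent

II-3 ∈ {NN Pp WW, NN Pp Ww, NN Pp ww, NN pp WW, NN pp Ww, NN pp ww, Nn Pp WW, Nn Pp Ww, Nn Pp ww, Nn pp WW, Nn pp Ww, Nn pp ww, nn Pp WW, nn Pp Ww, nn Pp ww, nn pp WW, nn pp Ww, nn pp ww}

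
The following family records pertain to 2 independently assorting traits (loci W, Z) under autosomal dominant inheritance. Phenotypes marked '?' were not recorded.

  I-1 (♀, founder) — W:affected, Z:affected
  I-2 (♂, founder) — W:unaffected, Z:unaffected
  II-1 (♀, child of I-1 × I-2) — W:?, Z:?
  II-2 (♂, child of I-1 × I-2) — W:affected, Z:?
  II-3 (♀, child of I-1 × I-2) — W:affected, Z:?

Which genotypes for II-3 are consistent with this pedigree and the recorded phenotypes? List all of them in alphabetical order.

II-3 ∈ {Ww Zz, Ww zz}

W/I-1 aff ·: Ww|WW
W/I-2 un ·: ww
W/II-1 ? I-1×I-2: ww|Ww
W/II-2 aff I-1×I-2: Ww
W/II-3 aff I-1×I-2: Ww
⇒ W over [I-1,I-2,II-1,II-2,II-3]: 3 consistent
Z/I-1 aff ·: Zz|ZZ
Z/I-2 un ·: zz
Z/II-1 ? I-1×I-2: zz|Zz
Z/II-2 ? I-1×I-2: zz|Zz
Z/II-3 ? I-1×I-2: zz|Zz
⇒ Z over [I-1,I-2,II-1,II-2,II-3]: 9 consistent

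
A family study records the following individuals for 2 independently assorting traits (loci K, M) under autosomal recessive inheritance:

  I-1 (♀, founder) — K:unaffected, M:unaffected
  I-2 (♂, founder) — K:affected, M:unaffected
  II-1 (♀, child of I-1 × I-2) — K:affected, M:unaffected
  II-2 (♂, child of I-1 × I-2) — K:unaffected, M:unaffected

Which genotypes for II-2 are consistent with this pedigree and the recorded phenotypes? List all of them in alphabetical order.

K/I-1 un ·: Kk
K/I-2 aff ·: kk
K/II-1 aff I-1×I-2: kk
K/II-2 un I-1×I-2: Kk
⇒ K over [I-1,I-2,II-1,II-2]: 1 consistent
M/I-1 un ·: MM|Mm
M/I-2 un ·: MM|Mm
M/II-1 un I-1×I-2: MM|Mm
M/II-2 un I-1×I-2: MM|Mm
⇒ M over [I-1,I-2,II-1,II-2]: 13 consistent

II-2 ∈ {Kk MM, Kk Mm}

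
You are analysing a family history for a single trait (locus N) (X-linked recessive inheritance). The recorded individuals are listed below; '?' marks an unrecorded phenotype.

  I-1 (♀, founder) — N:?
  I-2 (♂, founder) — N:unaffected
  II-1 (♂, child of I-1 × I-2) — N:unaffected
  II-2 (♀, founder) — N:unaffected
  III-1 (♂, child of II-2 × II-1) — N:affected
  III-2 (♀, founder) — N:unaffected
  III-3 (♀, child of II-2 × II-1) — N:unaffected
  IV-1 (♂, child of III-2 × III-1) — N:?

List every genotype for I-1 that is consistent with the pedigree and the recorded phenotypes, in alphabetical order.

N/I-1 ? ·: X^NX^N|X^NX^n
N/I-2 un ·: X^NY
N/II-1 un I-1×I-2: X^NY
N/II-2 un ·: X^NX^n
N/III-1 aff II-2×II-1: X^nY
N/III-2 un ·: X^NX^N|X^NX^n
N/III-3 un II-2×II-1: X^NX^N|X^NX^n
N/IV-1 ? III-2×III-1: X^NY|X^nY
⇒ N over [I-1,I-2,II-1,II-2,III-1,III-2,III-3,IV-1]: 12 consistent

I-1 ∈ {X^NX^N, X^NX^n}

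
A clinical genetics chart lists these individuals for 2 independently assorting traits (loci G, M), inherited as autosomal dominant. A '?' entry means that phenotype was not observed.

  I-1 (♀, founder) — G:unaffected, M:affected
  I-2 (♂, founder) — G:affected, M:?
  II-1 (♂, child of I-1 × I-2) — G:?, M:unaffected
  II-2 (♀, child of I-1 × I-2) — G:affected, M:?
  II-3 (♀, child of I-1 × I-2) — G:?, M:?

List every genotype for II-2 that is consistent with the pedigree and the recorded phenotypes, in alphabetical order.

II-2 ∈ {Gg MM, Gg Mm, Gg mm}

G/I-1 un ·: gg
G/I-2 aff ·: Gg|GG
G/II-1 ? I-1×I-2: gg|Gg
G/II-2 aff I-1×I-2: Gg
G/II-3 ? I-1×I-2: gg|Gg
⇒ G over [I-1,I-2,II-1,II-2,II-3]: 5 consistent
M/I-1 aff ·: Mm
M/I-2 ? ·: mm|Mm
M/II-1 un I-1×I-2: mm
M/II-2 ? I-1×I-2: mm|Mm|MM
M/II-3 ? I-1×I-2: mm|Mm|MM
⇒ M over [I-1,I-2,II-1,II-2,II-3]: 13 consistent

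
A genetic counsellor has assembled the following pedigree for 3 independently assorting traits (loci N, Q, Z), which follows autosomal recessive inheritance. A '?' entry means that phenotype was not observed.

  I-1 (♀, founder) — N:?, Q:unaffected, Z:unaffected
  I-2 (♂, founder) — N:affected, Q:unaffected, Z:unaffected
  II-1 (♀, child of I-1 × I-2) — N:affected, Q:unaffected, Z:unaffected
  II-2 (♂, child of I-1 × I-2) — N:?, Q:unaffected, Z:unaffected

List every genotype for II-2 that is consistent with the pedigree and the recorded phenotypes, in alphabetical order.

II-2 ∈ {Nn QQ ZZ, Nn QQ Zz, Nn Qq ZZ, Nn Qq Zz, nn QQ ZZ, nn QQ Zz, nn Qq ZZ, nn Qq Zz}

N/I-1 ? ·: Nn|nn
N/I-2 aff ·: nn
N/II-1 aff I-1×I-2: nn
N/II-2 ? I-1×I-2: Nn|nn
⇒ N over [I-1,I-2,II-1,II-2]: 3 consistent
Q/I-1 un ·: QQ|Qq
Q/I-2 un ·: QQ|Qq
Q/II-1 un I-1×I-2: QQ|Qq
Q/II-2 un I-1×I-2: QQ|Qq
⇒ Q over [I-1,I-2,II-1,II-2]: 13 consistent
Z/I-1 un ·: ZZ|Zz
Z/I-2 un ·: ZZ|Zz
Z/II-1 un I-1×I-2: ZZ|Zz
Z/II-2 un I-1×I-2: ZZ|Zz
⇒ Z over [I-1,I-2,II-1,II-2]: 13 consistent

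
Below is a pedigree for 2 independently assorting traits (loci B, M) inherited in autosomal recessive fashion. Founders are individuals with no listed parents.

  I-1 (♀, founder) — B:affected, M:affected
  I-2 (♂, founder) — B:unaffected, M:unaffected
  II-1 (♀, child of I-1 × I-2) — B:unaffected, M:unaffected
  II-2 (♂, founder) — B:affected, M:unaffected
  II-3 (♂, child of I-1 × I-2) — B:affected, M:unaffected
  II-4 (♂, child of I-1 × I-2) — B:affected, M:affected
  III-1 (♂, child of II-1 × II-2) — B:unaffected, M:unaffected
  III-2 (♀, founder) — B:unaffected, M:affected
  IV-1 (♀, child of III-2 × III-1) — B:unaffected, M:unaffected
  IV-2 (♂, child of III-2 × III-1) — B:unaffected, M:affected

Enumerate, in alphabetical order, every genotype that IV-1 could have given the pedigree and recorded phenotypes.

IV-1 ∈ {BB Mm, Bb Mm}

B/I-1 aff ·: bb
B/I-2 un ·: Bb
B/II-1 un I-1×I-2: Bb
B/II-2 aff ·: bb
B/II-3 aff I-1×I-2: bb
B/II-4 aff I-1×I-2: bb
B/III-1 un II-1×II-2: Bb
B/III-2 un ·: BB|Bb
B/IV-1 un III-2×III-1: BB|Bb
B/IV-2 un III-2×III-1: BB|Bb
⇒ B over [I-1,I-2,II-1,II-2,II-3,II-4,III-1,III-2,IV-1,IV-2]: 8 consistent
M/I-1 aff ·: mm
M/I-2 un ·: Mm
M/II-1 un I-1×I-2: Mm
M/II-2 un ·: MM|Mm
M/II-3 un I-1×I-2: Mm
M/II-4 aff I-1×I-2: mm
M/III-1 un II-1×II-2: Mm
M/III-2 aff ·: mm
M/IV-1 un III-2×III-1: Mm
M/IV-2 aff III-2×III-1: mm
⇒ M over [I-1,I-2,II-1,II-2,II-3,II-4,III-1,III-2,IV-1,IV-2]: 2 consistent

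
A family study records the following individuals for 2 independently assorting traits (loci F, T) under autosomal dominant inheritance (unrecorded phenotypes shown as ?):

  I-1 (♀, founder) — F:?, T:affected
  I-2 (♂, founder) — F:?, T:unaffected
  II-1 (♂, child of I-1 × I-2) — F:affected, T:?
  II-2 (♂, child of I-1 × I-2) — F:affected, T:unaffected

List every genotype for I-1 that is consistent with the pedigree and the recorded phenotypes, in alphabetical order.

I-1 ∈ {FF Tt, Ff Tt, ff Tt}

F/I-1 ? ·: ff|Ff|FF
F/I-2 ? ·: ff|Ff|FF
F/II-1 aff I-1×I-2: Ff|FF
F/II-2 aff I-1×I-2: Ff|FF
⇒ F over [I-1,I-2,II-1,II-2]: 17 consistent
T/I-1 aff ·: Tt
T/I-2 un ·: tt
T/II-1 ? I-1×I-2: tt|Tt
T/II-2 un I-1×I-2: tt
⇒ T over [I-1,I-2,II-1,II-2]: 2 consistent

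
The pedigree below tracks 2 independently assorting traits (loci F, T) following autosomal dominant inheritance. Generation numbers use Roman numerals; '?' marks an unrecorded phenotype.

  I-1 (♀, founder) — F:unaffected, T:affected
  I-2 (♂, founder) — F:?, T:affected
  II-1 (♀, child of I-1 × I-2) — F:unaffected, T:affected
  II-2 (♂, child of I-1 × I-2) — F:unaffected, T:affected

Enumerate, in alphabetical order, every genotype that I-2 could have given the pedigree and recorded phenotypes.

I-2 ∈ {Ff TT, Ff Tt, ff TT, ff Tt}

F/I-1 un ·: ff
F/I-2 ? ·: ff|Ff
F/II-1 un I-1×I-2: ff
F/II-2 un I-1×I-2: ff
⇒ F over [I-1,I-2,II-1,II-2]: 2 consistent
T/I-1 aff ·: Tt|TT
T/I-2 aff ·: Tt|TT
T/II-1 aff I-1×I-2: Tt|TT
T/II-2 aff I-1×I-2: Tt|TT
⇒ T over [I-1,I-2,II-1,II-2]: 13 consistent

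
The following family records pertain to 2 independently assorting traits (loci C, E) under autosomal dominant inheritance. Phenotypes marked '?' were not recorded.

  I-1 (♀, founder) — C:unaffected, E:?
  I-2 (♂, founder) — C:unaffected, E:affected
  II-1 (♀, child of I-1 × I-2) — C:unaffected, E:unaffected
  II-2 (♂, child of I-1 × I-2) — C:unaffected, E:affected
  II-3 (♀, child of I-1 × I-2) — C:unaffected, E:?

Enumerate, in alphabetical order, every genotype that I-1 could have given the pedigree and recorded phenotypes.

I-1 ∈ {cc Ee, cc ee}

C/I-1 un ·: cc
C/I-2 un ·: cc
C/II-1 un I-1×I-2: cc
C/II-2 un I-1×I-2: cc
C/II-3 un I-1×I-2: cc
⇒ C over [I-1,I-2,II-1,II-2,II-3]: 1 consistent
E/I-1 ? ·: ee|Ee
E/I-2 aff ·: Ee
E/II-1 un I-1×I-2: ee
E/II-2 aff I-1×I-2: Ee|EE
E/II-3 ? I-1×I-2: ee|Ee|EE
⇒ E over [I-1,I-2,II-1,II-2,II-3]: 8 consistent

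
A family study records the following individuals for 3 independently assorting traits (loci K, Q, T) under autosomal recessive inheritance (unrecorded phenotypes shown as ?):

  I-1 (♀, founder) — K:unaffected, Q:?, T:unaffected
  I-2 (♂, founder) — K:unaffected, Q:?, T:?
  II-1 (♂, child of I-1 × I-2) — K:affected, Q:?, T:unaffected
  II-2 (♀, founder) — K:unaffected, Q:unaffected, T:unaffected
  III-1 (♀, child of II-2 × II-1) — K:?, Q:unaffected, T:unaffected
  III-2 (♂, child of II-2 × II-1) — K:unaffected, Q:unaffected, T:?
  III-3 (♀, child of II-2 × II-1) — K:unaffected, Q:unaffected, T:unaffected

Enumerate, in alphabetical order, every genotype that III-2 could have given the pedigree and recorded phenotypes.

K/I-1 un ·: Kk
K/I-2 un ·: Kk
K/II-1 aff I-1×I-2: kk
K/II-2 un ·: KK|Kk
K/III-1 ? II-2×II-1: Kk|kk
K/III-2 un II-2×II-1: Kk
K/III-3 un II-2×II-1: Kk
⇒ K over [I-1,I-2,II-1,II-2,III-1,III-2,III-3]: 3 consistent
Q/I-1 ? ·: QQ|Qq|qq
Q/I-2 ? ·: QQ|Qq|qq
Q/II-1 ? I-1×I-2: QQ|Qq|qq
Q/II-2 un ·: QQ|Qq
Q/III-1 un II-2×II-1: QQ|Qq
Q/III-2 un II-2×II-1: QQ|Qq
Q/III-3 un II-2×II-1: QQ|Qq
⇒ Q over [I-1,I-2,II-1,II-2,III-1,III-2,III-3]: 156 consistent
T/I-1 un ·: TT|Tt
T/I-2 ? ·: TT|Tt|tt
T/II-1 un I-1×I-2: TT|Tt
T/II-2 un ·: TT|Tt
T/III-1 un II-2×II-1: TT|Tt
T/III-2 ? II-2×II-1: TT|Tt|tt
T/III-3 un II-2×II-1: TT|Tt
⇒ T over [I-1,I-2,II-1,II-2,III-1,III-2,III-3]: 136 consistent

III-2 ∈ {Kk QQ TT, Kk QQ Tt, Kk QQ tt, Kk Qq TT, Kk Qq Tt, Kk Qq tt}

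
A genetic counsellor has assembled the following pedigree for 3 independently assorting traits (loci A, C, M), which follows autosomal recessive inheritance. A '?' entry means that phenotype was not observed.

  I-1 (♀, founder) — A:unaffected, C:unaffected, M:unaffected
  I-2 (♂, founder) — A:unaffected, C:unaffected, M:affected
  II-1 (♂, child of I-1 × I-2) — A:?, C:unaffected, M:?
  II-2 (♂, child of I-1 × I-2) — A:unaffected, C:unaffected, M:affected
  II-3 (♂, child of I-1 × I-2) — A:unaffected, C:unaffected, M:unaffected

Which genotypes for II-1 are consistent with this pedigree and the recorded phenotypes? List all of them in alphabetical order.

II-1 ∈ {AA CC Mm, AA CC mm, AA Cc Mm, AA Cc mm, Aa CC Mm, Aa CC mm, Aa Cc Mm, Aa Cc mm, aa CC Mm, aa CC mm, aa Cc Mm, aa Cc mm}

A/I-1 un ·: AA|Aa
A/I-2 un ·: AA|Aa
A/II-1 ? I-1×I-2: AA|Aa|aa
A/II-2 un I-1×I-2: AA|Aa
A/II-3 un I-1×I-2: AA|Aa
⇒ A over [I-1,I-2,II-1,II-2,II-3]: 29 consistent
C/I-1 un ·: CC|Cc
C/I-2 un ·: CC|Cc
C/II-1 un I-1×I-2: CC|Cc
C/II-2 un I-1×I-2: CC|Cc
C/II-3 un I-1×I-2: CC|Cc
⇒ C over [I-1,I-2,II-1,II-2,II-3]: 25 consistent
M/I-1 un ·: Mm
M/I-2 aff ·: mm
M/II-1 ? I-1×I-2: Mm|mm
M/II-2 aff I-1×I-2: mm
M/II-3 un I-1×I-2: Mm
⇒ M over [I-1,I-2,II-1,II-2,II-3]: 2 consistent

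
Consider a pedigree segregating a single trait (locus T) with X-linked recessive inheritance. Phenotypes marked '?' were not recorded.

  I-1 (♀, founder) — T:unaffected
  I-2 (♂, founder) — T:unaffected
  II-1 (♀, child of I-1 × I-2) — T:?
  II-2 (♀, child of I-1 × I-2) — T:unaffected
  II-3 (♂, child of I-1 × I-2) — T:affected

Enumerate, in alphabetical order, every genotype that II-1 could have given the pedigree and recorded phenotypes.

II-1 ∈ {X^TX^T, X^TX^t}

T/I-1 un ·: X^TX^t
T/I-2 un ·: X^TY
T/II-1 ? I-1×I-2: X^TX^T|X^TX^t
T/II-2 un I-1×I-2: X^TX^T|X^TX^t
T/II-3 aff I-1×I-2: X^tY
⇒ T over [I-1,I-2,II-1,II-2,II-3]: 4 consistent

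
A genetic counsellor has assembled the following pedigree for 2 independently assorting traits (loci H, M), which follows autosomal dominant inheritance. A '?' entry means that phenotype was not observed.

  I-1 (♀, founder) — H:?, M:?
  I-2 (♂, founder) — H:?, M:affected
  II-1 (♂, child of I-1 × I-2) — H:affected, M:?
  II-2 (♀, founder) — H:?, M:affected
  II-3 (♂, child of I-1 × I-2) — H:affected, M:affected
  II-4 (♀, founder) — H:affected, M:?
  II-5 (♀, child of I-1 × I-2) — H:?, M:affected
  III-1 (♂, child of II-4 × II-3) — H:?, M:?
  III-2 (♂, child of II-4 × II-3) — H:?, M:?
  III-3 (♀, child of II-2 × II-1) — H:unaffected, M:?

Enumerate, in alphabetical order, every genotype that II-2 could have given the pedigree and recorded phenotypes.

II-2 ∈ {Hh MM, Hh Mm, hh MM, hh Mm}

H/I-1 ? ·: hh|Hh|HH
H/I-2 ? ·: hh|Hh|HH
H/II-1 aff I-1×I-2: Hh
H/II-2 ? ·: hh|Hh
H/II-3 aff I-1×I-2: Hh|HH
H/II-4 aff ·: Hh|HH
H/II-5 ? I-1×I-2: hh|Hh|HH
H/III-1 ? II-4×II-3: hh|Hh|HH
H/III-2 ? II-4×II-3: hh|Hh|HH
H/III-3 un II-2×II-1: hh
⇒ H over [I-1,I-2,II-1,II-2,II-3,II-4,II-5,III-1,III-2,III-3]: 408 consistent
M/I-1 ? ·: mm|Mm|MM
M/I-2 aff ·: Mm|MM
M/II-1 ? I-1×I-2: mm|Mm|MM
M/II-2 aff ·: Mm|MM
M/II-3 aff I-1×I-2: Mm|MM
M/II-4 ? ·: mm|Mm|MM
M/II-5 aff I-1×I-2: Mm|MM
M/III-1 ? II-4×II-3: mm|Mm|MM
M/III-2 ? II-4×II-3: mm|Mm|MM
M/III-3 ? II-2×II-1: mm|Mm|MM
⇒ M over [I-1,I-2,II-1,II-2,II-3,II-4,II-5,III-1,III-2,III-3]: 1481 consistent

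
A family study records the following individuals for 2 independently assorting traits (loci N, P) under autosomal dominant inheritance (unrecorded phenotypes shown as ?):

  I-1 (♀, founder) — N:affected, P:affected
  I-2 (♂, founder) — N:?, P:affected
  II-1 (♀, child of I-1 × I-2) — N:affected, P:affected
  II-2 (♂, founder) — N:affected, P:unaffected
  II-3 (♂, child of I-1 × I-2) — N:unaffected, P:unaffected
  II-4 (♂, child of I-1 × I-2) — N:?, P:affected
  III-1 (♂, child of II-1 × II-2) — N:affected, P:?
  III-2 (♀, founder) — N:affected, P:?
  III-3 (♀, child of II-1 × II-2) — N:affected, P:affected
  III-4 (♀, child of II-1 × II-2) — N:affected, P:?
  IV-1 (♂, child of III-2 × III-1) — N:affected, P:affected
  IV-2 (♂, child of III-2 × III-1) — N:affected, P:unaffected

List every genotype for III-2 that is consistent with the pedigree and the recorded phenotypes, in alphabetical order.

N/I-1 aff ·: Nn
N/I-2 ? ·: nn|Nn
N/II-1 aff I-1×I-2: Nn|NN
N/II-2 aff ·: Nn|NN
N/II-3 un I-1×I-2: nn
N/II-4 ? I-1×I-2: nn|Nn|NN
N/III-1 aff II-1×II-2: Nn|NN
N/III-2 aff ·: Nn|NN
N/III-3 aff II-1×II-2: Nn|NN
N/III-4 aff II-1×II-2: Nn|NN
N/IV-1 aff III-2×III-1: Nn|NN
N/IV-2 aff III-2×III-1: Nn|NN
⇒ N over [I-1,I-2,II-1,II-2,II-3,II-4,III-1,III-2,III-3,III-4,IV-1,IV-2]: 691 consistent
P/I-1 aff ·: Pp
P/I-2 aff ·: Pp
P/II-1 aff I-1×I-2: Pp|PP
P/II-2 un ·: pp
P/II-3 un I-1×I-2: pp
P/II-4 aff I-1×I-2: Pp|PP
P/III-1 ? II-1×II-2: pp|Pp
P/III-2 ? ·: pp|Pp
P/III-3 aff II-1×II-2: Pp
P/III-4 ? II-1×II-2: pp|Pp
P/IV-1 aff III-2×III-1: Pp|PP
P/IV-2 un III-2×III-1: pp
⇒ P over [I-1,I-2,II-1,II-2,II-3,II-4,III-1,III-2,III-3,III-4,IV-1,IV-2]: 22 consistent

III-2 ∈ {NN Pp, NN pp, Nn Pp, Nn pp}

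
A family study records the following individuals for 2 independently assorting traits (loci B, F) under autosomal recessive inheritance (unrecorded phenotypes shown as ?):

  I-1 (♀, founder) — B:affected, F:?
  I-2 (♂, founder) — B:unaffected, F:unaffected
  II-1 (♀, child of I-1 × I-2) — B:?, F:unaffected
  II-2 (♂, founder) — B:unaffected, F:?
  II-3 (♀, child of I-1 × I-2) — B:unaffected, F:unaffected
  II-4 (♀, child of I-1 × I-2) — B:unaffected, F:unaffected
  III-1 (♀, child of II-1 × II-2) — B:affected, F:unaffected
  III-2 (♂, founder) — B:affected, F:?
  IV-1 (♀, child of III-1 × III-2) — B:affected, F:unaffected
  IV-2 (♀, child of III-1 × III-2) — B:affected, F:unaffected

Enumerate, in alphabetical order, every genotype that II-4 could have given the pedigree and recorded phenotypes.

II-4 ∈ {Bb FF, Bb Ff}

B/I-1 aff ·: bb
B/I-2 un ·: BB|Bb
B/II-1 ? I-1×I-2: Bb|bb
B/II-2 un ·: Bb
B/II-3 un I-1×I-2: Bb
B/II-4 un I-1×I-2: Bb
B/III-1 aff II-1×II-2: bb
B/III-2 aff ·: bb
B/IV-1 aff III-1×III-2: bb
B/IV-2 aff III-1×III-2: bb
⇒ B over [I-1,I-2,II-1,II-2,II-3,II-4,III-1,III-2,IV-1,IV-2]: 3 consistent
F/I-1 ? ·: FF|Ff|ff
F/I-2 un ·: FF|Ff
F/II-1 un I-1×I-2: FF|Ff
F/II-2 ? ·: FF|Ff|ff
F/II-3 un I-1×I-2: FF|Ff
F/II-4 un I-1×I-2: FF|Ff
F/III-1 un II-1×II-2: FF|Ff
F/III-2 ? ·: FF|Ff|ff
F/IV-1 un III-1×III-2: FF|Ff
F/IV-2 un III-1×III-2: FF|Ff
⇒ F over [I-1,I-2,II-1,II-2,II-3,II-4,III-1,III-2,IV-1,IV-2]: 936 consistent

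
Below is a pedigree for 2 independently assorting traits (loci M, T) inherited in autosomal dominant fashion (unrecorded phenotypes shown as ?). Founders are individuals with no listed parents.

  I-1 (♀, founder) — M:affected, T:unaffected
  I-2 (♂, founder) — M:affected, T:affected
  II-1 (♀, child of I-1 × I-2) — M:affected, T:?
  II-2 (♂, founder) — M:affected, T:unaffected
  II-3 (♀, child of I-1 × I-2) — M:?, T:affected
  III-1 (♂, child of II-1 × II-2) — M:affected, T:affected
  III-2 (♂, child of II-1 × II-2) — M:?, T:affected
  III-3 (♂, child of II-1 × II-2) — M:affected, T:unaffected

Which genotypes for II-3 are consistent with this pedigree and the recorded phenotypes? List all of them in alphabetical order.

M/I-1 aff ·: Mm|MM
M/I-2 aff ·: Mm|MM
M/II-1 aff I-1×I-2: Mm|MM
M/II-2 aff ·: Mm|MM
M/II-3 ? I-1×I-2: mm|Mm|MM
M/III-1 aff II-1×II-2: Mm|MM
M/III-2 ? II-1×II-2: mm|Mm|MM
M/III-3 aff II-1×II-2: Mm|MM
⇒ M over [I-1,I-2,II-1,II-2,II-3,III-1,III-2,III-3]: 212 consistent
T/I-1 un ·: tt
T/I-2 aff ·: Tt|TT
T/II-1 ? I-1×I-2: Tt
T/II-2 un ·: tt
T/II-3 aff I-1×I-2: Tt
T/III-1 aff II-1×II-2: Tt
T/III-2 aff II-1×II-2: Tt
T/III-3 un II-1×II-2: tt
⇒ T over [I-1,I-2,II-1,II-2,II-3,III-1,III-2,III-3]: 2 consistent

II-3 ∈ {MM Tt, Mm Tt, mm Tt}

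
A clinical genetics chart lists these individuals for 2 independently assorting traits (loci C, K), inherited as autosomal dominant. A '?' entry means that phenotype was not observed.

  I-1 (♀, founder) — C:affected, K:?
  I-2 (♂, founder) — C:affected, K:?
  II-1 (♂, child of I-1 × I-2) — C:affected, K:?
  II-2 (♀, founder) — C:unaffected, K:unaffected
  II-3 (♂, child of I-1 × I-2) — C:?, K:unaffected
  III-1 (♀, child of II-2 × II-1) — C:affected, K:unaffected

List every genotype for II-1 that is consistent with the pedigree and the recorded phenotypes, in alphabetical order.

II-1 ∈ {CC Kk, CC kk, Cc Kk, Cc kk}

C/I-1 aff ·: Cc|CC
C/I-2 aff ·: Cc|CC
C/II-1 aff I-1×I-2: Cc|CC
C/II-2 un ·: cc
C/II-3 ? I-1×I-2: cc|Cc|CC
C/III-1 aff II-2×II-1: Cc
⇒ C over [I-1,I-2,II-1,II-2,II-3,III-1]: 15 consistent
K/I-1 ? ·: kk|Kk
K/I-2 ? ·: kk|Kk
K/II-1 ? I-1×I-2: kk|Kk
K/II-2 un ·: kk
K/II-3 un I-1×I-2: kk
K/III-1 un II-2×II-1: kk
⇒ K over [I-1,I-2,II-1,II-2,II-3,III-1]: 7 consistent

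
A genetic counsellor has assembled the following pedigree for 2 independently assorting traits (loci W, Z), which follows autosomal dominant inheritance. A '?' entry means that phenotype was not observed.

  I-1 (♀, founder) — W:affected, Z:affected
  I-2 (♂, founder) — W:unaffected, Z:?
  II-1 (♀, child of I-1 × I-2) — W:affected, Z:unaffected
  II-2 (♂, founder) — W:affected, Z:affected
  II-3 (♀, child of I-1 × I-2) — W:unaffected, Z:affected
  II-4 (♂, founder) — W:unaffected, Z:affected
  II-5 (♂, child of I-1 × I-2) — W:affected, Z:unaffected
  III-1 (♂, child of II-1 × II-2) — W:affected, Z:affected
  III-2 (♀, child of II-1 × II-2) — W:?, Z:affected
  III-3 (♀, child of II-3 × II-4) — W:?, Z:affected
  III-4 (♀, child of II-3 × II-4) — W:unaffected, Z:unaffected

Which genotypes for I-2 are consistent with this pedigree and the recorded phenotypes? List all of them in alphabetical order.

W/I-1 aff ·: Ww
W/I-2 un ·: ww
W/II-1 aff I-1×I-2: Ww
W/II-2 aff ·: Ww|WW
W/II-3 un I-1×I-2: ww
W/II-4 un ·: ww
W/II-5 aff I-1×I-2: Ww
W/III-1 aff II-1×II-2: Ww|WW
W/III-2 ? II-1×II-2: ww|Ww|WW
W/III-3 ? II-3×II-4: ww
W/III-4 un II-3×II-4: ww
⇒ W over [I-1,I-2,II-1,II-2,II-3,II-4,II-5,III-1,III-2,III-3,III-4]: 10 consistent
Z/I-1 aff ·: Zz
Z/I-2 ? ·: zz|Zz
Z/II-1 un I-1×I-2: zz
Z/II-2 aff ·: Zz|ZZ
Z/II-3 aff I-1×I-2: Zz
Z/II-4 aff ·: Zz
Z/II-5 un I-1×I-2: zz
Z/III-1 aff II-1×II-2: Zz
Z/III-2 aff II-1×II-2: Zz
Z/III-3 aff II-3×II-4: Zz|ZZ
Z/III-4 un II-3×II-4: zz
⇒ Z over [I-1,I-2,II-1,II-2,II-3,II-4,II-5,III-1,III-2,III-3,III-4]: 8 consistent

I-2 ∈ {ww Zz, ww zz}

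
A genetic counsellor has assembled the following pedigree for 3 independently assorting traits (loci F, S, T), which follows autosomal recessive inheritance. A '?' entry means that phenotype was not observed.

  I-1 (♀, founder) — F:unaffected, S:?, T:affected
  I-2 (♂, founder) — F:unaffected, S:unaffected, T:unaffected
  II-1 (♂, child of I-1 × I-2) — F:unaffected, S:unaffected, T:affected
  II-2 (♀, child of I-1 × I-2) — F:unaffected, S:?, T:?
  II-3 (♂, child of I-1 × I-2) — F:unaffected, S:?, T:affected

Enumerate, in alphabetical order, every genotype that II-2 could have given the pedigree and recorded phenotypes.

F/I-1 un ·: FF|Ff
F/I-2 un ·: FF|Ff
F/II-1 un I-1×I-2: FF|Ff
F/II-2 un I-1×I-2: FF|Ff
F/II-3 un I-1×I-2: FF|Ff
⇒ F over [I-1,I-2,II-1,II-2,II-3]: 25 consistent
S/I-1 ? ·: SS|Ss|ss
S/I-2 un ·: SS|Ss
S/II-1 un I-1×I-2: SS|Ss
S/II-2 ? I-1×I-2: SS|Ss|ss
S/II-3 ? I-1×I-2: SS|Ss|ss
⇒ S over [I-1,I-2,II-1,II-2,II-3]: 40 consistent
T/I-1 aff ·: tt
T/I-2 un ·: Tt
T/II-1 aff I-1×I-2: tt
T/II-2 ? I-1×I-2: Tt|tt
T/II-3 aff I-1×I-2: tt
⇒ T over [I-1,I-2,II-1,II-2,II-3]: 2 consistent

II-2 ∈ {FF SS Tt, FF SS tt, FF Ss Tt, FF Ss tt, FF ss Tt, FF ss tt, Ff SS Tt, Ff SS tt, Ff Ss Tt, Ff Ss tt, Ff ss Tt, Ff ss tt}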